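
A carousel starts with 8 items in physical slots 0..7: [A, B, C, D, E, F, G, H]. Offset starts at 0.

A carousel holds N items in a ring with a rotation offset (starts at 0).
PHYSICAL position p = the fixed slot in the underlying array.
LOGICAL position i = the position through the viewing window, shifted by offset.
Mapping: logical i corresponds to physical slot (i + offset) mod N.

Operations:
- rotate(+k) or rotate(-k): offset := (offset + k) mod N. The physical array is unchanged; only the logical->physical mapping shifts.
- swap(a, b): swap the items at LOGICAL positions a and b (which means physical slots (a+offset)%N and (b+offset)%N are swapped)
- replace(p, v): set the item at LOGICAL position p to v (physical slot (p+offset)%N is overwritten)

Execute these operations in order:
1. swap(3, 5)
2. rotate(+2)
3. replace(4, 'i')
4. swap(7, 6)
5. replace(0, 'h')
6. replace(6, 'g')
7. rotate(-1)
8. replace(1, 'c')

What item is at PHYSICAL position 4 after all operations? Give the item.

Answer: E

Derivation:
After op 1 (swap(3, 5)): offset=0, physical=[A,B,C,F,E,D,G,H], logical=[A,B,C,F,E,D,G,H]
After op 2 (rotate(+2)): offset=2, physical=[A,B,C,F,E,D,G,H], logical=[C,F,E,D,G,H,A,B]
After op 3 (replace(4, 'i')): offset=2, physical=[A,B,C,F,E,D,i,H], logical=[C,F,E,D,i,H,A,B]
After op 4 (swap(7, 6)): offset=2, physical=[B,A,C,F,E,D,i,H], logical=[C,F,E,D,i,H,B,A]
After op 5 (replace(0, 'h')): offset=2, physical=[B,A,h,F,E,D,i,H], logical=[h,F,E,D,i,H,B,A]
After op 6 (replace(6, 'g')): offset=2, physical=[g,A,h,F,E,D,i,H], logical=[h,F,E,D,i,H,g,A]
After op 7 (rotate(-1)): offset=1, physical=[g,A,h,F,E,D,i,H], logical=[A,h,F,E,D,i,H,g]
After op 8 (replace(1, 'c')): offset=1, physical=[g,A,c,F,E,D,i,H], logical=[A,c,F,E,D,i,H,g]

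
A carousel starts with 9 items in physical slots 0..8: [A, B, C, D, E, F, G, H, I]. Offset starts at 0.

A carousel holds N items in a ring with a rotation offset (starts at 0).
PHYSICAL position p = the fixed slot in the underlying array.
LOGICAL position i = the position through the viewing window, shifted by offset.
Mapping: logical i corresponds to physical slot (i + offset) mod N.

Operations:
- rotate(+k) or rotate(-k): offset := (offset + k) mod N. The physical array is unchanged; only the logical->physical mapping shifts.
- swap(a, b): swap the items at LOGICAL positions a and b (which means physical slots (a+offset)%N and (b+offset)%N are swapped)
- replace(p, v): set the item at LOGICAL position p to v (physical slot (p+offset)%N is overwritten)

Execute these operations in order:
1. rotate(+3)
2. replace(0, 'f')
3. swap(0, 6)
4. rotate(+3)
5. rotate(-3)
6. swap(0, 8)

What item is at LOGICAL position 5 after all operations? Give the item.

After op 1 (rotate(+3)): offset=3, physical=[A,B,C,D,E,F,G,H,I], logical=[D,E,F,G,H,I,A,B,C]
After op 2 (replace(0, 'f')): offset=3, physical=[A,B,C,f,E,F,G,H,I], logical=[f,E,F,G,H,I,A,B,C]
After op 3 (swap(0, 6)): offset=3, physical=[f,B,C,A,E,F,G,H,I], logical=[A,E,F,G,H,I,f,B,C]
After op 4 (rotate(+3)): offset=6, physical=[f,B,C,A,E,F,G,H,I], logical=[G,H,I,f,B,C,A,E,F]
After op 5 (rotate(-3)): offset=3, physical=[f,B,C,A,E,F,G,H,I], logical=[A,E,F,G,H,I,f,B,C]
After op 6 (swap(0, 8)): offset=3, physical=[f,B,A,C,E,F,G,H,I], logical=[C,E,F,G,H,I,f,B,A]

Answer: I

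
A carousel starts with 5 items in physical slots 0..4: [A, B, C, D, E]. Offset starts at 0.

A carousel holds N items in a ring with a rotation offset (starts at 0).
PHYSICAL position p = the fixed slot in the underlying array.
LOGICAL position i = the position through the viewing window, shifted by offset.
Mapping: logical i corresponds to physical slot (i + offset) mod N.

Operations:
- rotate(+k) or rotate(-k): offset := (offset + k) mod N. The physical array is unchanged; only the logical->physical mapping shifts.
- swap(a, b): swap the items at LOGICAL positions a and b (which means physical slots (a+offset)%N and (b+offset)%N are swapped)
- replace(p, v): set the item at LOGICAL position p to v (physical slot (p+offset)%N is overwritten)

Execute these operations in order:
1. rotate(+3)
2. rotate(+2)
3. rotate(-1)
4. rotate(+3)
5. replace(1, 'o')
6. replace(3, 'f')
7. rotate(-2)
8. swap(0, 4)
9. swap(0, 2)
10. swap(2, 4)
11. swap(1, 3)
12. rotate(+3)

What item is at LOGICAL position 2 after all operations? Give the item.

Answer: C

Derivation:
After op 1 (rotate(+3)): offset=3, physical=[A,B,C,D,E], logical=[D,E,A,B,C]
After op 2 (rotate(+2)): offset=0, physical=[A,B,C,D,E], logical=[A,B,C,D,E]
After op 3 (rotate(-1)): offset=4, physical=[A,B,C,D,E], logical=[E,A,B,C,D]
After op 4 (rotate(+3)): offset=2, physical=[A,B,C,D,E], logical=[C,D,E,A,B]
After op 5 (replace(1, 'o')): offset=2, physical=[A,B,C,o,E], logical=[C,o,E,A,B]
After op 6 (replace(3, 'f')): offset=2, physical=[f,B,C,o,E], logical=[C,o,E,f,B]
After op 7 (rotate(-2)): offset=0, physical=[f,B,C,o,E], logical=[f,B,C,o,E]
After op 8 (swap(0, 4)): offset=0, physical=[E,B,C,o,f], logical=[E,B,C,o,f]
After op 9 (swap(0, 2)): offset=0, physical=[C,B,E,o,f], logical=[C,B,E,o,f]
After op 10 (swap(2, 4)): offset=0, physical=[C,B,f,o,E], logical=[C,B,f,o,E]
After op 11 (swap(1, 3)): offset=0, physical=[C,o,f,B,E], logical=[C,o,f,B,E]
After op 12 (rotate(+3)): offset=3, physical=[C,o,f,B,E], logical=[B,E,C,o,f]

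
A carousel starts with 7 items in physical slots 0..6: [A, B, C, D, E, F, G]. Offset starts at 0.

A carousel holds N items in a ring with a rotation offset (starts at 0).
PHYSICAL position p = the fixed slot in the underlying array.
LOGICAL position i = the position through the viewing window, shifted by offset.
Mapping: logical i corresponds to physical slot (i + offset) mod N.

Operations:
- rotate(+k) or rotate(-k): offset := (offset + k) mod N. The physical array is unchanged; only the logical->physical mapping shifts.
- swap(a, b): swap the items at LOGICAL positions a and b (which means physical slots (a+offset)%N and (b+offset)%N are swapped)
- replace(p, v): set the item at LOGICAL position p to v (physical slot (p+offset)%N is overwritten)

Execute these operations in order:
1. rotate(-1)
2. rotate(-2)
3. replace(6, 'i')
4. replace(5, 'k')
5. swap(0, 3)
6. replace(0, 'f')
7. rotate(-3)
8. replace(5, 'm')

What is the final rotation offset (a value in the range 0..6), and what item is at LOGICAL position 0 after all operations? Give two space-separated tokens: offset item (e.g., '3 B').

After op 1 (rotate(-1)): offset=6, physical=[A,B,C,D,E,F,G], logical=[G,A,B,C,D,E,F]
After op 2 (rotate(-2)): offset=4, physical=[A,B,C,D,E,F,G], logical=[E,F,G,A,B,C,D]
After op 3 (replace(6, 'i')): offset=4, physical=[A,B,C,i,E,F,G], logical=[E,F,G,A,B,C,i]
After op 4 (replace(5, 'k')): offset=4, physical=[A,B,k,i,E,F,G], logical=[E,F,G,A,B,k,i]
After op 5 (swap(0, 3)): offset=4, physical=[E,B,k,i,A,F,G], logical=[A,F,G,E,B,k,i]
After op 6 (replace(0, 'f')): offset=4, physical=[E,B,k,i,f,F,G], logical=[f,F,G,E,B,k,i]
After op 7 (rotate(-3)): offset=1, physical=[E,B,k,i,f,F,G], logical=[B,k,i,f,F,G,E]
After op 8 (replace(5, 'm')): offset=1, physical=[E,B,k,i,f,F,m], logical=[B,k,i,f,F,m,E]

Answer: 1 B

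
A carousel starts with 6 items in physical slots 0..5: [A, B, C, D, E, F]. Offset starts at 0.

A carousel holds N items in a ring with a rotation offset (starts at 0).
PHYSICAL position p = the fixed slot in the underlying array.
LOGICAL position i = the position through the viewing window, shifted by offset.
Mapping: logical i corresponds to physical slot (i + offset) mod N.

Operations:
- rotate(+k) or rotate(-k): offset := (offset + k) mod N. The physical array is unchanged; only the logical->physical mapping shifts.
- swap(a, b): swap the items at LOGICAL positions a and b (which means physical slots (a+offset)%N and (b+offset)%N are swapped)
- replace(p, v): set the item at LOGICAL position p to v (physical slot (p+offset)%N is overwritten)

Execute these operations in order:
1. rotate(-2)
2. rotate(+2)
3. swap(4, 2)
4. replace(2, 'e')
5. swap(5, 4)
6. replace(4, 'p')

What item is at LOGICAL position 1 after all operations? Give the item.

Answer: B

Derivation:
After op 1 (rotate(-2)): offset=4, physical=[A,B,C,D,E,F], logical=[E,F,A,B,C,D]
After op 2 (rotate(+2)): offset=0, physical=[A,B,C,D,E,F], logical=[A,B,C,D,E,F]
After op 3 (swap(4, 2)): offset=0, physical=[A,B,E,D,C,F], logical=[A,B,E,D,C,F]
After op 4 (replace(2, 'e')): offset=0, physical=[A,B,e,D,C,F], logical=[A,B,e,D,C,F]
After op 5 (swap(5, 4)): offset=0, physical=[A,B,e,D,F,C], logical=[A,B,e,D,F,C]
After op 6 (replace(4, 'p')): offset=0, physical=[A,B,e,D,p,C], logical=[A,B,e,D,p,C]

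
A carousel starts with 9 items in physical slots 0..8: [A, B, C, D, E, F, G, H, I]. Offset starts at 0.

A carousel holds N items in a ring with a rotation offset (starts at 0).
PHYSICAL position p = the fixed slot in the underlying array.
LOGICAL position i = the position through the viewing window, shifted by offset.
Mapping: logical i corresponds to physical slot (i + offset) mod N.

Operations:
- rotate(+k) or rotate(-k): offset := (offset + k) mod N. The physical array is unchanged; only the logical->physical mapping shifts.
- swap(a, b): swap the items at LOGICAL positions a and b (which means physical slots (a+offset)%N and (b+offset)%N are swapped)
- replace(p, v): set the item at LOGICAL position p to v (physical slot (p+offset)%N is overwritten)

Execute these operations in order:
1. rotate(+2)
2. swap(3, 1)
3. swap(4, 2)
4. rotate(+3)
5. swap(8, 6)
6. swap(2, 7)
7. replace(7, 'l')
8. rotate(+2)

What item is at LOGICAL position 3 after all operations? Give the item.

After op 1 (rotate(+2)): offset=2, physical=[A,B,C,D,E,F,G,H,I], logical=[C,D,E,F,G,H,I,A,B]
After op 2 (swap(3, 1)): offset=2, physical=[A,B,C,F,E,D,G,H,I], logical=[C,F,E,D,G,H,I,A,B]
After op 3 (swap(4, 2)): offset=2, physical=[A,B,C,F,G,D,E,H,I], logical=[C,F,G,D,E,H,I,A,B]
After op 4 (rotate(+3)): offset=5, physical=[A,B,C,F,G,D,E,H,I], logical=[D,E,H,I,A,B,C,F,G]
After op 5 (swap(8, 6)): offset=5, physical=[A,B,G,F,C,D,E,H,I], logical=[D,E,H,I,A,B,G,F,C]
After op 6 (swap(2, 7)): offset=5, physical=[A,B,G,H,C,D,E,F,I], logical=[D,E,F,I,A,B,G,H,C]
After op 7 (replace(7, 'l')): offset=5, physical=[A,B,G,l,C,D,E,F,I], logical=[D,E,F,I,A,B,G,l,C]
After op 8 (rotate(+2)): offset=7, physical=[A,B,G,l,C,D,E,F,I], logical=[F,I,A,B,G,l,C,D,E]

Answer: B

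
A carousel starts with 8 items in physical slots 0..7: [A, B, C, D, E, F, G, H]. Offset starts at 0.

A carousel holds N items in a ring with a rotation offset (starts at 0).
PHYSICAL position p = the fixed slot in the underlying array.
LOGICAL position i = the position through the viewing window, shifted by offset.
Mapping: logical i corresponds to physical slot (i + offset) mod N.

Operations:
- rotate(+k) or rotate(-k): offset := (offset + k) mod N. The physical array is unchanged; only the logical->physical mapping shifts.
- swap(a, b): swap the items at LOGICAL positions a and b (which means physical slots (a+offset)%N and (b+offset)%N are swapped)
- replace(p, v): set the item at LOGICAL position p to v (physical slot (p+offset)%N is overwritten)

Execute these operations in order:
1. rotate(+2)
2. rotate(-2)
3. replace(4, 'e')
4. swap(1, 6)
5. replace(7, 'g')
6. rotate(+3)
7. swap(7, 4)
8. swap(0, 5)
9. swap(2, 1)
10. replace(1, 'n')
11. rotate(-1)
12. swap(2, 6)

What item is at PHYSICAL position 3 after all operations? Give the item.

Answer: A

Derivation:
After op 1 (rotate(+2)): offset=2, physical=[A,B,C,D,E,F,G,H], logical=[C,D,E,F,G,H,A,B]
After op 2 (rotate(-2)): offset=0, physical=[A,B,C,D,E,F,G,H], logical=[A,B,C,D,E,F,G,H]
After op 3 (replace(4, 'e')): offset=0, physical=[A,B,C,D,e,F,G,H], logical=[A,B,C,D,e,F,G,H]
After op 4 (swap(1, 6)): offset=0, physical=[A,G,C,D,e,F,B,H], logical=[A,G,C,D,e,F,B,H]
After op 5 (replace(7, 'g')): offset=0, physical=[A,G,C,D,e,F,B,g], logical=[A,G,C,D,e,F,B,g]
After op 6 (rotate(+3)): offset=3, physical=[A,G,C,D,e,F,B,g], logical=[D,e,F,B,g,A,G,C]
After op 7 (swap(7, 4)): offset=3, physical=[A,G,g,D,e,F,B,C], logical=[D,e,F,B,C,A,G,g]
After op 8 (swap(0, 5)): offset=3, physical=[D,G,g,A,e,F,B,C], logical=[A,e,F,B,C,D,G,g]
After op 9 (swap(2, 1)): offset=3, physical=[D,G,g,A,F,e,B,C], logical=[A,F,e,B,C,D,G,g]
After op 10 (replace(1, 'n')): offset=3, physical=[D,G,g,A,n,e,B,C], logical=[A,n,e,B,C,D,G,g]
After op 11 (rotate(-1)): offset=2, physical=[D,G,g,A,n,e,B,C], logical=[g,A,n,e,B,C,D,G]
After op 12 (swap(2, 6)): offset=2, physical=[n,G,g,A,D,e,B,C], logical=[g,A,D,e,B,C,n,G]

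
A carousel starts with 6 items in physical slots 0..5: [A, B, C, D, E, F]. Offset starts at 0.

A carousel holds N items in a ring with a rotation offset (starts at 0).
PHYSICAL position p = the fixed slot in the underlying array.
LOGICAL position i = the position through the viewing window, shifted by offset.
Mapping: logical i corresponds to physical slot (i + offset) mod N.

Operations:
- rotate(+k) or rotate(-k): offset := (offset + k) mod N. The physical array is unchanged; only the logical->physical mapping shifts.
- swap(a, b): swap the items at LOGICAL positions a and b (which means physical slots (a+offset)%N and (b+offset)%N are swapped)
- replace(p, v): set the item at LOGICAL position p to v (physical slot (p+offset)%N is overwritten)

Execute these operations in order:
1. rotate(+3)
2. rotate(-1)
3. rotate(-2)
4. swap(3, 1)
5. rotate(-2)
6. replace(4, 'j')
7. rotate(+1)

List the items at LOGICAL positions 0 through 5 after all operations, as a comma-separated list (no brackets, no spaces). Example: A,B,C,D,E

After op 1 (rotate(+3)): offset=3, physical=[A,B,C,D,E,F], logical=[D,E,F,A,B,C]
After op 2 (rotate(-1)): offset=2, physical=[A,B,C,D,E,F], logical=[C,D,E,F,A,B]
After op 3 (rotate(-2)): offset=0, physical=[A,B,C,D,E,F], logical=[A,B,C,D,E,F]
After op 4 (swap(3, 1)): offset=0, physical=[A,D,C,B,E,F], logical=[A,D,C,B,E,F]
After op 5 (rotate(-2)): offset=4, physical=[A,D,C,B,E,F], logical=[E,F,A,D,C,B]
After op 6 (replace(4, 'j')): offset=4, physical=[A,D,j,B,E,F], logical=[E,F,A,D,j,B]
After op 7 (rotate(+1)): offset=5, physical=[A,D,j,B,E,F], logical=[F,A,D,j,B,E]

Answer: F,A,D,j,B,E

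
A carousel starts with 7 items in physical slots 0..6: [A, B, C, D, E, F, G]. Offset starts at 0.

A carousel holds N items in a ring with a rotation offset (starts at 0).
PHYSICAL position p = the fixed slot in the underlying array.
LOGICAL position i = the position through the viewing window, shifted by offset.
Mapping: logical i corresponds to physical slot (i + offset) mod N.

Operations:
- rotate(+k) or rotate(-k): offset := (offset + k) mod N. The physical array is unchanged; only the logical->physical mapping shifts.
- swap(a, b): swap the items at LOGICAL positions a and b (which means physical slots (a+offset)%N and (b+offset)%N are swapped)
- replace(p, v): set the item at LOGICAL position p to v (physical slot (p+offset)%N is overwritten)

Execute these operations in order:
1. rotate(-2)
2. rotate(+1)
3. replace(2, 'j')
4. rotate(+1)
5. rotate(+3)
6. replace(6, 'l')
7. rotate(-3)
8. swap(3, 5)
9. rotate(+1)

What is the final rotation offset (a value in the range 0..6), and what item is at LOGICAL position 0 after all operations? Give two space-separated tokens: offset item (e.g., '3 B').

After op 1 (rotate(-2)): offset=5, physical=[A,B,C,D,E,F,G], logical=[F,G,A,B,C,D,E]
After op 2 (rotate(+1)): offset=6, physical=[A,B,C,D,E,F,G], logical=[G,A,B,C,D,E,F]
After op 3 (replace(2, 'j')): offset=6, physical=[A,j,C,D,E,F,G], logical=[G,A,j,C,D,E,F]
After op 4 (rotate(+1)): offset=0, physical=[A,j,C,D,E,F,G], logical=[A,j,C,D,E,F,G]
After op 5 (rotate(+3)): offset=3, physical=[A,j,C,D,E,F,G], logical=[D,E,F,G,A,j,C]
After op 6 (replace(6, 'l')): offset=3, physical=[A,j,l,D,E,F,G], logical=[D,E,F,G,A,j,l]
After op 7 (rotate(-3)): offset=0, physical=[A,j,l,D,E,F,G], logical=[A,j,l,D,E,F,G]
After op 8 (swap(3, 5)): offset=0, physical=[A,j,l,F,E,D,G], logical=[A,j,l,F,E,D,G]
After op 9 (rotate(+1)): offset=1, physical=[A,j,l,F,E,D,G], logical=[j,l,F,E,D,G,A]

Answer: 1 j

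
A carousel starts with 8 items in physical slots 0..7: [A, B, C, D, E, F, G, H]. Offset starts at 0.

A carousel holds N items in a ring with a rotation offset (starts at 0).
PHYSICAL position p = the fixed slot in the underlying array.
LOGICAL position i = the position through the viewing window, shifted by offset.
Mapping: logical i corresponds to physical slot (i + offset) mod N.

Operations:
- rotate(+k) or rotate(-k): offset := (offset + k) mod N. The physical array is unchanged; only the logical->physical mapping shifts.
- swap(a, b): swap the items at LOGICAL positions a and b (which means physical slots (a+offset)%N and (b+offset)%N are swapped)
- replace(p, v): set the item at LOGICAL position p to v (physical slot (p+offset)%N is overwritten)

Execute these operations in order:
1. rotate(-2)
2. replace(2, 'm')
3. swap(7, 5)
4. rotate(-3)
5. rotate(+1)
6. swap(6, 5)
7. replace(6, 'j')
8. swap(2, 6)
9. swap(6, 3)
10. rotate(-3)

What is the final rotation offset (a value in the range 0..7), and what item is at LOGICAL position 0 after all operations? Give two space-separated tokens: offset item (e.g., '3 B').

Answer: 1 C

Derivation:
After op 1 (rotate(-2)): offset=6, physical=[A,B,C,D,E,F,G,H], logical=[G,H,A,B,C,D,E,F]
After op 2 (replace(2, 'm')): offset=6, physical=[m,B,C,D,E,F,G,H], logical=[G,H,m,B,C,D,E,F]
After op 3 (swap(7, 5)): offset=6, physical=[m,B,C,F,E,D,G,H], logical=[G,H,m,B,C,F,E,D]
After op 4 (rotate(-3)): offset=3, physical=[m,B,C,F,E,D,G,H], logical=[F,E,D,G,H,m,B,C]
After op 5 (rotate(+1)): offset=4, physical=[m,B,C,F,E,D,G,H], logical=[E,D,G,H,m,B,C,F]
After op 6 (swap(6, 5)): offset=4, physical=[m,C,B,F,E,D,G,H], logical=[E,D,G,H,m,C,B,F]
After op 7 (replace(6, 'j')): offset=4, physical=[m,C,j,F,E,D,G,H], logical=[E,D,G,H,m,C,j,F]
After op 8 (swap(2, 6)): offset=4, physical=[m,C,G,F,E,D,j,H], logical=[E,D,j,H,m,C,G,F]
After op 9 (swap(6, 3)): offset=4, physical=[m,C,H,F,E,D,j,G], logical=[E,D,j,G,m,C,H,F]
After op 10 (rotate(-3)): offset=1, physical=[m,C,H,F,E,D,j,G], logical=[C,H,F,E,D,j,G,m]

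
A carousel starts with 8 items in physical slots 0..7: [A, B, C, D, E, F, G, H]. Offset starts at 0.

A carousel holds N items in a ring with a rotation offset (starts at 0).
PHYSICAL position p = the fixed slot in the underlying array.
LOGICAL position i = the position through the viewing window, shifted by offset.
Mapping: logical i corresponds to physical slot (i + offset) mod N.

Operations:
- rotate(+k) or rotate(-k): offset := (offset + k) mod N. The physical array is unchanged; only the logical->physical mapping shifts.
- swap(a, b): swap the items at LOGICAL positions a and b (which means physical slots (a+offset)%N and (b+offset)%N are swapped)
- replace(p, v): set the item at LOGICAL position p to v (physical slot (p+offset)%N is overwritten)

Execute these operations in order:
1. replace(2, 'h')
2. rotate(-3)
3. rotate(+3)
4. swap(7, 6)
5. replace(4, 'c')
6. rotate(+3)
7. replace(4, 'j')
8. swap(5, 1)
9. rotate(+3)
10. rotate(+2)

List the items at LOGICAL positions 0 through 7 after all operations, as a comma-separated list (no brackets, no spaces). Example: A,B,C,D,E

Answer: c,B,h,D,A,F,H,j

Derivation:
After op 1 (replace(2, 'h')): offset=0, physical=[A,B,h,D,E,F,G,H], logical=[A,B,h,D,E,F,G,H]
After op 2 (rotate(-3)): offset=5, physical=[A,B,h,D,E,F,G,H], logical=[F,G,H,A,B,h,D,E]
After op 3 (rotate(+3)): offset=0, physical=[A,B,h,D,E,F,G,H], logical=[A,B,h,D,E,F,G,H]
After op 4 (swap(7, 6)): offset=0, physical=[A,B,h,D,E,F,H,G], logical=[A,B,h,D,E,F,H,G]
After op 5 (replace(4, 'c')): offset=0, physical=[A,B,h,D,c,F,H,G], logical=[A,B,h,D,c,F,H,G]
After op 6 (rotate(+3)): offset=3, physical=[A,B,h,D,c,F,H,G], logical=[D,c,F,H,G,A,B,h]
After op 7 (replace(4, 'j')): offset=3, physical=[A,B,h,D,c,F,H,j], logical=[D,c,F,H,j,A,B,h]
After op 8 (swap(5, 1)): offset=3, physical=[c,B,h,D,A,F,H,j], logical=[D,A,F,H,j,c,B,h]
After op 9 (rotate(+3)): offset=6, physical=[c,B,h,D,A,F,H,j], logical=[H,j,c,B,h,D,A,F]
After op 10 (rotate(+2)): offset=0, physical=[c,B,h,D,A,F,H,j], logical=[c,B,h,D,A,F,H,j]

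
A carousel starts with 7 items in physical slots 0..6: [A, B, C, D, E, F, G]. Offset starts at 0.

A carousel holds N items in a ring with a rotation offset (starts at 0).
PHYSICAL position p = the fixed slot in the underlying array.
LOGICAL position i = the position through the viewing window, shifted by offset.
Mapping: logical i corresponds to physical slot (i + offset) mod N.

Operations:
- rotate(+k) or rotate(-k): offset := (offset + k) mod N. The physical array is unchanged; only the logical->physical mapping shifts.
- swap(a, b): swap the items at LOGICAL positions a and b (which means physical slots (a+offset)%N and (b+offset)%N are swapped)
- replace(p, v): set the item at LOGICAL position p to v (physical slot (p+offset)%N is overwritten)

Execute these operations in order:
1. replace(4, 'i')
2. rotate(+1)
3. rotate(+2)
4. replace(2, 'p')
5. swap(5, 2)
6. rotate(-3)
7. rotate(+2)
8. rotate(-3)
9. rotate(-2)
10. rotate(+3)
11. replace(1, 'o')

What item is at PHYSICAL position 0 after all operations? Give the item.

After op 1 (replace(4, 'i')): offset=0, physical=[A,B,C,D,i,F,G], logical=[A,B,C,D,i,F,G]
After op 2 (rotate(+1)): offset=1, physical=[A,B,C,D,i,F,G], logical=[B,C,D,i,F,G,A]
After op 3 (rotate(+2)): offset=3, physical=[A,B,C,D,i,F,G], logical=[D,i,F,G,A,B,C]
After op 4 (replace(2, 'p')): offset=3, physical=[A,B,C,D,i,p,G], logical=[D,i,p,G,A,B,C]
After op 5 (swap(5, 2)): offset=3, physical=[A,p,C,D,i,B,G], logical=[D,i,B,G,A,p,C]
After op 6 (rotate(-3)): offset=0, physical=[A,p,C,D,i,B,G], logical=[A,p,C,D,i,B,G]
After op 7 (rotate(+2)): offset=2, physical=[A,p,C,D,i,B,G], logical=[C,D,i,B,G,A,p]
After op 8 (rotate(-3)): offset=6, physical=[A,p,C,D,i,B,G], logical=[G,A,p,C,D,i,B]
After op 9 (rotate(-2)): offset=4, physical=[A,p,C,D,i,B,G], logical=[i,B,G,A,p,C,D]
After op 10 (rotate(+3)): offset=0, physical=[A,p,C,D,i,B,G], logical=[A,p,C,D,i,B,G]
After op 11 (replace(1, 'o')): offset=0, physical=[A,o,C,D,i,B,G], logical=[A,o,C,D,i,B,G]

Answer: A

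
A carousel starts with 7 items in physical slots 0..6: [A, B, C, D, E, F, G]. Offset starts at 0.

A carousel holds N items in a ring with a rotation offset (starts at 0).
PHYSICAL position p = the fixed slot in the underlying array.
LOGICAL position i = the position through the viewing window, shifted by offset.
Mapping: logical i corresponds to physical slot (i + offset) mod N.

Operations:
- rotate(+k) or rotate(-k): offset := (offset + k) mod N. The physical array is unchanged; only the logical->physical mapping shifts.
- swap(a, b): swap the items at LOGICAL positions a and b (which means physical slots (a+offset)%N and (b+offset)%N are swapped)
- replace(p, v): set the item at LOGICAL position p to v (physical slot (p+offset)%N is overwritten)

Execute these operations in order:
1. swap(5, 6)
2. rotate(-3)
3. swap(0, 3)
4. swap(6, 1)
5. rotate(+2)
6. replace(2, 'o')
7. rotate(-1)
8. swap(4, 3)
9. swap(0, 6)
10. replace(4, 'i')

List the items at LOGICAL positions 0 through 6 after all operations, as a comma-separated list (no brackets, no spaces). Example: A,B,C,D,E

After op 1 (swap(5, 6)): offset=0, physical=[A,B,C,D,E,G,F], logical=[A,B,C,D,E,G,F]
After op 2 (rotate(-3)): offset=4, physical=[A,B,C,D,E,G,F], logical=[E,G,F,A,B,C,D]
After op 3 (swap(0, 3)): offset=4, physical=[E,B,C,D,A,G,F], logical=[A,G,F,E,B,C,D]
After op 4 (swap(6, 1)): offset=4, physical=[E,B,C,G,A,D,F], logical=[A,D,F,E,B,C,G]
After op 5 (rotate(+2)): offset=6, physical=[E,B,C,G,A,D,F], logical=[F,E,B,C,G,A,D]
After op 6 (replace(2, 'o')): offset=6, physical=[E,o,C,G,A,D,F], logical=[F,E,o,C,G,A,D]
After op 7 (rotate(-1)): offset=5, physical=[E,o,C,G,A,D,F], logical=[D,F,E,o,C,G,A]
After op 8 (swap(4, 3)): offset=5, physical=[E,C,o,G,A,D,F], logical=[D,F,E,C,o,G,A]
After op 9 (swap(0, 6)): offset=5, physical=[E,C,o,G,D,A,F], logical=[A,F,E,C,o,G,D]
After op 10 (replace(4, 'i')): offset=5, physical=[E,C,i,G,D,A,F], logical=[A,F,E,C,i,G,D]

Answer: A,F,E,C,i,G,D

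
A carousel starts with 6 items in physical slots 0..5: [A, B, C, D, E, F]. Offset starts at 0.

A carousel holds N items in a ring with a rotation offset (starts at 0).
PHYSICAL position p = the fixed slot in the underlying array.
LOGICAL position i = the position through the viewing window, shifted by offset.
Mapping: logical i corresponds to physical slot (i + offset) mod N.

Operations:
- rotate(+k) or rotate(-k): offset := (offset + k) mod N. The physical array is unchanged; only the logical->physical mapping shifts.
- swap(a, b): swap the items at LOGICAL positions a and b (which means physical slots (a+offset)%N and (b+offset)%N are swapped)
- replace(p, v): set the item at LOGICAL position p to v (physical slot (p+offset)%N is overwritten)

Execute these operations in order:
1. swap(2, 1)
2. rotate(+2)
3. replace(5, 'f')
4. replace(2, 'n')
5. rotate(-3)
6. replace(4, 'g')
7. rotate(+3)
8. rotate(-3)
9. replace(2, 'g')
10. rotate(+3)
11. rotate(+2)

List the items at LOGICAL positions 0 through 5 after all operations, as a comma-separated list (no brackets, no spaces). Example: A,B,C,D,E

Answer: n,F,A,g,B,g

Derivation:
After op 1 (swap(2, 1)): offset=0, physical=[A,C,B,D,E,F], logical=[A,C,B,D,E,F]
After op 2 (rotate(+2)): offset=2, physical=[A,C,B,D,E,F], logical=[B,D,E,F,A,C]
After op 3 (replace(5, 'f')): offset=2, physical=[A,f,B,D,E,F], logical=[B,D,E,F,A,f]
After op 4 (replace(2, 'n')): offset=2, physical=[A,f,B,D,n,F], logical=[B,D,n,F,A,f]
After op 5 (rotate(-3)): offset=5, physical=[A,f,B,D,n,F], logical=[F,A,f,B,D,n]
After op 6 (replace(4, 'g')): offset=5, physical=[A,f,B,g,n,F], logical=[F,A,f,B,g,n]
After op 7 (rotate(+3)): offset=2, physical=[A,f,B,g,n,F], logical=[B,g,n,F,A,f]
After op 8 (rotate(-3)): offset=5, physical=[A,f,B,g,n,F], logical=[F,A,f,B,g,n]
After op 9 (replace(2, 'g')): offset=5, physical=[A,g,B,g,n,F], logical=[F,A,g,B,g,n]
After op 10 (rotate(+3)): offset=2, physical=[A,g,B,g,n,F], logical=[B,g,n,F,A,g]
After op 11 (rotate(+2)): offset=4, physical=[A,g,B,g,n,F], logical=[n,F,A,g,B,g]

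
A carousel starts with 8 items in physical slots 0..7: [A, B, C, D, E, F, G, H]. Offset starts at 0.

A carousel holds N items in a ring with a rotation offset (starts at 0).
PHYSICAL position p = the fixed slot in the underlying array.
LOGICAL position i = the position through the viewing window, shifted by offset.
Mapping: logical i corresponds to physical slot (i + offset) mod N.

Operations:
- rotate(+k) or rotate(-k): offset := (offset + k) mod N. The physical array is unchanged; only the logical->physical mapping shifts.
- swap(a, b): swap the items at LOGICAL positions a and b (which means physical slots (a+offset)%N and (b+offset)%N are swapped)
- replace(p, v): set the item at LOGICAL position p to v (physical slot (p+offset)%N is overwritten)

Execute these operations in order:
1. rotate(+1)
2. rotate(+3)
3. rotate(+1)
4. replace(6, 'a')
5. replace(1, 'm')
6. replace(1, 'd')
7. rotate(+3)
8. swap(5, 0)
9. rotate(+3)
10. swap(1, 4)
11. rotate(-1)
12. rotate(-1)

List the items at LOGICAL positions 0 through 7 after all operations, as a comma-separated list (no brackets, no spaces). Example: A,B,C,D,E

After op 1 (rotate(+1)): offset=1, physical=[A,B,C,D,E,F,G,H], logical=[B,C,D,E,F,G,H,A]
After op 2 (rotate(+3)): offset=4, physical=[A,B,C,D,E,F,G,H], logical=[E,F,G,H,A,B,C,D]
After op 3 (rotate(+1)): offset=5, physical=[A,B,C,D,E,F,G,H], logical=[F,G,H,A,B,C,D,E]
After op 4 (replace(6, 'a')): offset=5, physical=[A,B,C,a,E,F,G,H], logical=[F,G,H,A,B,C,a,E]
After op 5 (replace(1, 'm')): offset=5, physical=[A,B,C,a,E,F,m,H], logical=[F,m,H,A,B,C,a,E]
After op 6 (replace(1, 'd')): offset=5, physical=[A,B,C,a,E,F,d,H], logical=[F,d,H,A,B,C,a,E]
After op 7 (rotate(+3)): offset=0, physical=[A,B,C,a,E,F,d,H], logical=[A,B,C,a,E,F,d,H]
After op 8 (swap(5, 0)): offset=0, physical=[F,B,C,a,E,A,d,H], logical=[F,B,C,a,E,A,d,H]
After op 9 (rotate(+3)): offset=3, physical=[F,B,C,a,E,A,d,H], logical=[a,E,A,d,H,F,B,C]
After op 10 (swap(1, 4)): offset=3, physical=[F,B,C,a,H,A,d,E], logical=[a,H,A,d,E,F,B,C]
After op 11 (rotate(-1)): offset=2, physical=[F,B,C,a,H,A,d,E], logical=[C,a,H,A,d,E,F,B]
After op 12 (rotate(-1)): offset=1, physical=[F,B,C,a,H,A,d,E], logical=[B,C,a,H,A,d,E,F]

Answer: B,C,a,H,A,d,E,F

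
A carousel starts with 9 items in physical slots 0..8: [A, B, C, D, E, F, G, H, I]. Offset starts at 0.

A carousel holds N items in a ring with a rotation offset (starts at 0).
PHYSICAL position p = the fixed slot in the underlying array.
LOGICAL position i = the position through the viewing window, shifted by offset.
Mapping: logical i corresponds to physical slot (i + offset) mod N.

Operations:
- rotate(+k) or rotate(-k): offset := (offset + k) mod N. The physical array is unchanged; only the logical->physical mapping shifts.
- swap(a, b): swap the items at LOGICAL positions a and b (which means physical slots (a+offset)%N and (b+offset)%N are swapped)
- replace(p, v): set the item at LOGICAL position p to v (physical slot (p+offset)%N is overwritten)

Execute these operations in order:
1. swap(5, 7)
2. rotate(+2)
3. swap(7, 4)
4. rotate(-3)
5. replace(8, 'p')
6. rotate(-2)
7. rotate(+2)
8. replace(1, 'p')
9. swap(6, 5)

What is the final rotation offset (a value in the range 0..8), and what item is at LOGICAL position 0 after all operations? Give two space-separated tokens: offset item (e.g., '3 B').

Answer: 8 I

Derivation:
After op 1 (swap(5, 7)): offset=0, physical=[A,B,C,D,E,H,G,F,I], logical=[A,B,C,D,E,H,G,F,I]
After op 2 (rotate(+2)): offset=2, physical=[A,B,C,D,E,H,G,F,I], logical=[C,D,E,H,G,F,I,A,B]
After op 3 (swap(7, 4)): offset=2, physical=[G,B,C,D,E,H,A,F,I], logical=[C,D,E,H,A,F,I,G,B]
After op 4 (rotate(-3)): offset=8, physical=[G,B,C,D,E,H,A,F,I], logical=[I,G,B,C,D,E,H,A,F]
After op 5 (replace(8, 'p')): offset=8, physical=[G,B,C,D,E,H,A,p,I], logical=[I,G,B,C,D,E,H,A,p]
After op 6 (rotate(-2)): offset=6, physical=[G,B,C,D,E,H,A,p,I], logical=[A,p,I,G,B,C,D,E,H]
After op 7 (rotate(+2)): offset=8, physical=[G,B,C,D,E,H,A,p,I], logical=[I,G,B,C,D,E,H,A,p]
After op 8 (replace(1, 'p')): offset=8, physical=[p,B,C,D,E,H,A,p,I], logical=[I,p,B,C,D,E,H,A,p]
After op 9 (swap(6, 5)): offset=8, physical=[p,B,C,D,H,E,A,p,I], logical=[I,p,B,C,D,H,E,A,p]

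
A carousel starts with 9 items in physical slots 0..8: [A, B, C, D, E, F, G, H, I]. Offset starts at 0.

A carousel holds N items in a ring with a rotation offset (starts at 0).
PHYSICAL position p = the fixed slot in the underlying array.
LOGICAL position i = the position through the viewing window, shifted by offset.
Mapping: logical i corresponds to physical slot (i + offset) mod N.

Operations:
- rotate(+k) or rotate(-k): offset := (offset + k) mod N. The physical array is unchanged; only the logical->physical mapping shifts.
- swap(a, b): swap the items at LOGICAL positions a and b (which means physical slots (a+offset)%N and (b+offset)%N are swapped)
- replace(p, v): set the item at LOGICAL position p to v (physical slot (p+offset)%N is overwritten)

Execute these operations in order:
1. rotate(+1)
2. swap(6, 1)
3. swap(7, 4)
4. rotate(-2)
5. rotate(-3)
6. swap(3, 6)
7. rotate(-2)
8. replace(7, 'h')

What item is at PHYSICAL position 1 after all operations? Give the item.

Answer: h

Derivation:
After op 1 (rotate(+1)): offset=1, physical=[A,B,C,D,E,F,G,H,I], logical=[B,C,D,E,F,G,H,I,A]
After op 2 (swap(6, 1)): offset=1, physical=[A,B,H,D,E,F,G,C,I], logical=[B,H,D,E,F,G,C,I,A]
After op 3 (swap(7, 4)): offset=1, physical=[A,B,H,D,E,I,G,C,F], logical=[B,H,D,E,I,G,C,F,A]
After op 4 (rotate(-2)): offset=8, physical=[A,B,H,D,E,I,G,C,F], logical=[F,A,B,H,D,E,I,G,C]
After op 5 (rotate(-3)): offset=5, physical=[A,B,H,D,E,I,G,C,F], logical=[I,G,C,F,A,B,H,D,E]
After op 6 (swap(3, 6)): offset=5, physical=[A,B,F,D,E,I,G,C,H], logical=[I,G,C,H,A,B,F,D,E]
After op 7 (rotate(-2)): offset=3, physical=[A,B,F,D,E,I,G,C,H], logical=[D,E,I,G,C,H,A,B,F]
After op 8 (replace(7, 'h')): offset=3, physical=[A,h,F,D,E,I,G,C,H], logical=[D,E,I,G,C,H,A,h,F]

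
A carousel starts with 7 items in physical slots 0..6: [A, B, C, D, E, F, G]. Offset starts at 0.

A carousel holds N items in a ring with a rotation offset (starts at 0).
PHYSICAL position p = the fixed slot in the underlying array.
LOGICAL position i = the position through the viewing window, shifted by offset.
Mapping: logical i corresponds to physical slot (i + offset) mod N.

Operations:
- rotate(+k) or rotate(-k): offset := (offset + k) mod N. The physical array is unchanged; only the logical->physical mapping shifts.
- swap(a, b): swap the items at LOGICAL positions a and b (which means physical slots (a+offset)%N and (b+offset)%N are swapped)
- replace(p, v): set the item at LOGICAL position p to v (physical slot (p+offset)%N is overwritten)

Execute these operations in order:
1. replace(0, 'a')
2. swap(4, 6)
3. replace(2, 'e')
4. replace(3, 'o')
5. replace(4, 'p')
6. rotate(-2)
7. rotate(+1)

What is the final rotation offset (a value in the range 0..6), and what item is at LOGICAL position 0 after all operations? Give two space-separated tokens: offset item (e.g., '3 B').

Answer: 6 E

Derivation:
After op 1 (replace(0, 'a')): offset=0, physical=[a,B,C,D,E,F,G], logical=[a,B,C,D,E,F,G]
After op 2 (swap(4, 6)): offset=0, physical=[a,B,C,D,G,F,E], logical=[a,B,C,D,G,F,E]
After op 3 (replace(2, 'e')): offset=0, physical=[a,B,e,D,G,F,E], logical=[a,B,e,D,G,F,E]
After op 4 (replace(3, 'o')): offset=0, physical=[a,B,e,o,G,F,E], logical=[a,B,e,o,G,F,E]
After op 5 (replace(4, 'p')): offset=0, physical=[a,B,e,o,p,F,E], logical=[a,B,e,o,p,F,E]
After op 6 (rotate(-2)): offset=5, physical=[a,B,e,o,p,F,E], logical=[F,E,a,B,e,o,p]
After op 7 (rotate(+1)): offset=6, physical=[a,B,e,o,p,F,E], logical=[E,a,B,e,o,p,F]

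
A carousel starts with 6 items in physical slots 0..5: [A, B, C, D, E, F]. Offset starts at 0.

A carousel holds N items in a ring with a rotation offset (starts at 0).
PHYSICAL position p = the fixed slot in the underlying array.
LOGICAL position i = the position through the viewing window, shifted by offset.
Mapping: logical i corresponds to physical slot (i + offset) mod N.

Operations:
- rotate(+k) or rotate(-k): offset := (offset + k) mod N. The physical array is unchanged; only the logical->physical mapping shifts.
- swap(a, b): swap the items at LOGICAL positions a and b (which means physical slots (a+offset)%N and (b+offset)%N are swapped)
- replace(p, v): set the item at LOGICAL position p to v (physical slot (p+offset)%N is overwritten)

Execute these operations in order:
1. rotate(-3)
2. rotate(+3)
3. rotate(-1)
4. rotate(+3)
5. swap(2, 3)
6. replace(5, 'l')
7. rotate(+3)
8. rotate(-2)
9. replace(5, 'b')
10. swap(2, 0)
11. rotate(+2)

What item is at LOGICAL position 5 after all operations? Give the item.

Answer: F

Derivation:
After op 1 (rotate(-3)): offset=3, physical=[A,B,C,D,E,F], logical=[D,E,F,A,B,C]
After op 2 (rotate(+3)): offset=0, physical=[A,B,C,D,E,F], logical=[A,B,C,D,E,F]
After op 3 (rotate(-1)): offset=5, physical=[A,B,C,D,E,F], logical=[F,A,B,C,D,E]
After op 4 (rotate(+3)): offset=2, physical=[A,B,C,D,E,F], logical=[C,D,E,F,A,B]
After op 5 (swap(2, 3)): offset=2, physical=[A,B,C,D,F,E], logical=[C,D,F,E,A,B]
After op 6 (replace(5, 'l')): offset=2, physical=[A,l,C,D,F,E], logical=[C,D,F,E,A,l]
After op 7 (rotate(+3)): offset=5, physical=[A,l,C,D,F,E], logical=[E,A,l,C,D,F]
After op 8 (rotate(-2)): offset=3, physical=[A,l,C,D,F,E], logical=[D,F,E,A,l,C]
After op 9 (replace(5, 'b')): offset=3, physical=[A,l,b,D,F,E], logical=[D,F,E,A,l,b]
After op 10 (swap(2, 0)): offset=3, physical=[A,l,b,E,F,D], logical=[E,F,D,A,l,b]
After op 11 (rotate(+2)): offset=5, physical=[A,l,b,E,F,D], logical=[D,A,l,b,E,F]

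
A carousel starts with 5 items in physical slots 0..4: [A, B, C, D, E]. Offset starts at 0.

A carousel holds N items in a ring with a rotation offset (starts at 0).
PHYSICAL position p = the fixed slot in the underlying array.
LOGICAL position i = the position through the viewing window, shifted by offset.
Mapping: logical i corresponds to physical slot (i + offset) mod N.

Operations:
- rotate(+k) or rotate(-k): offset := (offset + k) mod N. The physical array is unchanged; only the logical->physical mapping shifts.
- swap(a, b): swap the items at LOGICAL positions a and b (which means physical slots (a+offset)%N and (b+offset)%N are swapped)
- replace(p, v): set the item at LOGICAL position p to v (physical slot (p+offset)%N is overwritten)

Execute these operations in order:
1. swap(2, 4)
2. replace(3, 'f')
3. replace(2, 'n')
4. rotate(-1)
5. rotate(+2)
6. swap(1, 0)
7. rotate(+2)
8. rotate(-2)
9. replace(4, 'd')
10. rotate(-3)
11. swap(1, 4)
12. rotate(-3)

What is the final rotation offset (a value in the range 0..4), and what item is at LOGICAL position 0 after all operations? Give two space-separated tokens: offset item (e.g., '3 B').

After op 1 (swap(2, 4)): offset=0, physical=[A,B,E,D,C], logical=[A,B,E,D,C]
After op 2 (replace(3, 'f')): offset=0, physical=[A,B,E,f,C], logical=[A,B,E,f,C]
After op 3 (replace(2, 'n')): offset=0, physical=[A,B,n,f,C], logical=[A,B,n,f,C]
After op 4 (rotate(-1)): offset=4, physical=[A,B,n,f,C], logical=[C,A,B,n,f]
After op 5 (rotate(+2)): offset=1, physical=[A,B,n,f,C], logical=[B,n,f,C,A]
After op 6 (swap(1, 0)): offset=1, physical=[A,n,B,f,C], logical=[n,B,f,C,A]
After op 7 (rotate(+2)): offset=3, physical=[A,n,B,f,C], logical=[f,C,A,n,B]
After op 8 (rotate(-2)): offset=1, physical=[A,n,B,f,C], logical=[n,B,f,C,A]
After op 9 (replace(4, 'd')): offset=1, physical=[d,n,B,f,C], logical=[n,B,f,C,d]
After op 10 (rotate(-3)): offset=3, physical=[d,n,B,f,C], logical=[f,C,d,n,B]
After op 11 (swap(1, 4)): offset=3, physical=[d,n,C,f,B], logical=[f,B,d,n,C]
After op 12 (rotate(-3)): offset=0, physical=[d,n,C,f,B], logical=[d,n,C,f,B]

Answer: 0 d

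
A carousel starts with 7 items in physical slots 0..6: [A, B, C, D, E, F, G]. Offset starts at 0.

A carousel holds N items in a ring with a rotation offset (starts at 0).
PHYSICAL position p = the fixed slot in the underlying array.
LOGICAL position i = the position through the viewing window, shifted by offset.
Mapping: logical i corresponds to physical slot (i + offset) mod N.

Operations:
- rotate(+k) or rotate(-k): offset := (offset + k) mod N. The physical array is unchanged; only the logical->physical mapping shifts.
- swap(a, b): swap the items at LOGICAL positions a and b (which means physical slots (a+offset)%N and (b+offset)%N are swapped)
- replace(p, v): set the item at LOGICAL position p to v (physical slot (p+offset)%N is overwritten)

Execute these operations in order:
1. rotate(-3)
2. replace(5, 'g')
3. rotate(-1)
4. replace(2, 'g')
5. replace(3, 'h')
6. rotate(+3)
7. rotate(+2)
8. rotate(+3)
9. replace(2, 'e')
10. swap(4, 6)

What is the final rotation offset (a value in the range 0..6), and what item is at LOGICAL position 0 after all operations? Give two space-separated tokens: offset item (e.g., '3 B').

Answer: 4 E

Derivation:
After op 1 (rotate(-3)): offset=4, physical=[A,B,C,D,E,F,G], logical=[E,F,G,A,B,C,D]
After op 2 (replace(5, 'g')): offset=4, physical=[A,B,g,D,E,F,G], logical=[E,F,G,A,B,g,D]
After op 3 (rotate(-1)): offset=3, physical=[A,B,g,D,E,F,G], logical=[D,E,F,G,A,B,g]
After op 4 (replace(2, 'g')): offset=3, physical=[A,B,g,D,E,g,G], logical=[D,E,g,G,A,B,g]
After op 5 (replace(3, 'h')): offset=3, physical=[A,B,g,D,E,g,h], logical=[D,E,g,h,A,B,g]
After op 6 (rotate(+3)): offset=6, physical=[A,B,g,D,E,g,h], logical=[h,A,B,g,D,E,g]
After op 7 (rotate(+2)): offset=1, physical=[A,B,g,D,E,g,h], logical=[B,g,D,E,g,h,A]
After op 8 (rotate(+3)): offset=4, physical=[A,B,g,D,E,g,h], logical=[E,g,h,A,B,g,D]
After op 9 (replace(2, 'e')): offset=4, physical=[A,B,g,D,E,g,e], logical=[E,g,e,A,B,g,D]
After op 10 (swap(4, 6)): offset=4, physical=[A,D,g,B,E,g,e], logical=[E,g,e,A,D,g,B]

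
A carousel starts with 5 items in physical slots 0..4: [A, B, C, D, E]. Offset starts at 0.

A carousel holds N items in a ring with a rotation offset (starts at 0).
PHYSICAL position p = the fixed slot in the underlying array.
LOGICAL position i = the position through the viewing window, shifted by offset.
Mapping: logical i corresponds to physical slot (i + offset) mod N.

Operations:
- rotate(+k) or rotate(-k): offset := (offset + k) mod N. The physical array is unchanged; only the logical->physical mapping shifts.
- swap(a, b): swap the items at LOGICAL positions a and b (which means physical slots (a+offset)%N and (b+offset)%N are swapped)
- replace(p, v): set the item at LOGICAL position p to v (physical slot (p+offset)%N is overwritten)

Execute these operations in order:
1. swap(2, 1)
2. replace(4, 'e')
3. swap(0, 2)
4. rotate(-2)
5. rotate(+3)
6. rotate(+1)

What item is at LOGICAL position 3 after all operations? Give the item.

Answer: B

Derivation:
After op 1 (swap(2, 1)): offset=0, physical=[A,C,B,D,E], logical=[A,C,B,D,E]
After op 2 (replace(4, 'e')): offset=0, physical=[A,C,B,D,e], logical=[A,C,B,D,e]
After op 3 (swap(0, 2)): offset=0, physical=[B,C,A,D,e], logical=[B,C,A,D,e]
After op 4 (rotate(-2)): offset=3, physical=[B,C,A,D,e], logical=[D,e,B,C,A]
After op 5 (rotate(+3)): offset=1, physical=[B,C,A,D,e], logical=[C,A,D,e,B]
After op 6 (rotate(+1)): offset=2, physical=[B,C,A,D,e], logical=[A,D,e,B,C]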